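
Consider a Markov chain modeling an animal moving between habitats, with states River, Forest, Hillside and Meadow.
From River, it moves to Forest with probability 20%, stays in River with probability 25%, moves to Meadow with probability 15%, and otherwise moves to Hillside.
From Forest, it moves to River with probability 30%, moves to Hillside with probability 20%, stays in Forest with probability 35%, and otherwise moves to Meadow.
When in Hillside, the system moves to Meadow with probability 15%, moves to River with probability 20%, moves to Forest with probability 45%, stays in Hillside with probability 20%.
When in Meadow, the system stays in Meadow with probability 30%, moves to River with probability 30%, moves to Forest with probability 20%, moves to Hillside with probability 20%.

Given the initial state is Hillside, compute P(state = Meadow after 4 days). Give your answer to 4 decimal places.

0.1764

Propagate the distribution vector 4 days from Hillside.
After 0 days: (0.0000, 0.0000, 1.0000, 0.0000)
After 1 day: (0.2000, 0.4500, 0.2000, 0.1500)
After 2 days: (0.2700, 0.3175, 0.2400, 0.1725)
After 3 days: (0.2625, 0.3076, 0.2540, 0.1759)
After 4 days: (0.2615, 0.3096, 0.2525, 0.1764)
P(in Meadow after 4 days) = 0.1764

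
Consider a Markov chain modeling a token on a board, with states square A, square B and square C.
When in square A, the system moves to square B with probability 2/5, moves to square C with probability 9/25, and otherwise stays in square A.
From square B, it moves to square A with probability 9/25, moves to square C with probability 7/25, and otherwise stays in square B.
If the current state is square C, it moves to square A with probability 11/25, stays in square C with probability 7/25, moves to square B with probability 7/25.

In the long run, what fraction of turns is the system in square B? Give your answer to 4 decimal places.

Let the stationary distribution be π with π = πP and π_1 + π_2 + π_3 = 1.
π_1 = 0.24·π_1 + 0.36·π_2 + 0.44·π_3
π_2 = 0.4·π_1 + 0.36·π_2 + 0.28·π_3
Solving with the normalization constraint gives π = (0.3434, 0.3491, 0.3075).
So the stationary probability of square B is 0.3491.

0.3491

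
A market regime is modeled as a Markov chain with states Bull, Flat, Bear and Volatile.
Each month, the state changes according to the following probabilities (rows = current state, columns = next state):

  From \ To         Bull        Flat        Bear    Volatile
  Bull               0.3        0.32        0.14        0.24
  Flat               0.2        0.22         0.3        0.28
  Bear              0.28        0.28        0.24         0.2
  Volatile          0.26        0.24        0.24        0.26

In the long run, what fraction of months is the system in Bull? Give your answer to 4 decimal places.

0.2591

Let the stationary distribution be π with π = πP and π_1 + π_2 + π_3 + π_4 = 1.
π_1 = 0.3·π_1 + 0.2·π_2 + 0.28·π_3 + 0.26·π_4
π_2 = 0.32·π_1 + 0.22·π_2 + 0.28·π_3 + 0.24·π_4
π_3 = 0.14·π_1 + 0.3·π_2 + 0.24·π_3 + 0.24·π_4
Solving with the normalization constraint gives π = (0.2591, 0.2646, 0.2300, 0.2463).
So the stationary probability of Bull is 0.2591.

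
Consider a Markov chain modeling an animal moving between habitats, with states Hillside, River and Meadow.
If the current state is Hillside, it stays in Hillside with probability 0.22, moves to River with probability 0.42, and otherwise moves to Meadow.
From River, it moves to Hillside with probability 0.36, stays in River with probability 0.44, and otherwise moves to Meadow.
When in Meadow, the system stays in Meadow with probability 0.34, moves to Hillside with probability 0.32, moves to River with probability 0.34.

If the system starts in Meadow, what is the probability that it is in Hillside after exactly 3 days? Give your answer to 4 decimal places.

0.3058

Propagate the distribution vector 3 days from Meadow.
After 0 days: (0.0000, 0.0000, 1.0000)
After 1 day: (0.3200, 0.3400, 0.3400)
After 2 days: (0.3016, 0.3996, 0.2988)
After 3 days: (0.3058, 0.4041, 0.2901)
P(in Hillside after 3 days) = 0.3058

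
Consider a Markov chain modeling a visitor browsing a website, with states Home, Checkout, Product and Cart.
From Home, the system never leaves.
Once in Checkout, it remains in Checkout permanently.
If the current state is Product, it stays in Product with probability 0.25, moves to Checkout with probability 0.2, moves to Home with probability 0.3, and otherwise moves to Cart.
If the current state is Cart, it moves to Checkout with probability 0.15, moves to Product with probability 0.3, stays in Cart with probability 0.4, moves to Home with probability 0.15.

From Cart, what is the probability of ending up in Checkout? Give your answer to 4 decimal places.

0.4600

Let h(s) be the probability of absorption at Checkout starting from transient state s. Then h(Checkout) = 1 and h(Home) = 0. By first-step analysis:
h(Product) = 0.3·0 + 0.2·1 + 0.25·h(Product) + 0.25·h(Cart)
h(Cart) = 0.15·0 + 0.15·1 + 0.3·h(Product) + 0.4·h(Cart)
Solving: h(Product) = 0.4200, h(Cart) = 0.4600.
Starting from Cart, the probability is 0.4600.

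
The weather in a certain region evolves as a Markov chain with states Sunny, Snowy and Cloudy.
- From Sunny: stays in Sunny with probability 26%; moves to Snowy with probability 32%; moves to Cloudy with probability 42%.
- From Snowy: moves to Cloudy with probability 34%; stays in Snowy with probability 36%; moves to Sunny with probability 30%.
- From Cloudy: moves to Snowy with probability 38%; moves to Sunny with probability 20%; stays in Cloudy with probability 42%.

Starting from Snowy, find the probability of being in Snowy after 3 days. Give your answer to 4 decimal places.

Propagate the distribution vector 3 days from Snowy.
After 0 days: (0.0000, 1.0000, 0.0000)
After 1 day: (0.3000, 0.3600, 0.3400)
After 2 days: (0.2540, 0.3548, 0.3912)
After 3 days: (0.2507, 0.3577, 0.3916)
P(in Snowy after 3 days) = 0.3577

0.3577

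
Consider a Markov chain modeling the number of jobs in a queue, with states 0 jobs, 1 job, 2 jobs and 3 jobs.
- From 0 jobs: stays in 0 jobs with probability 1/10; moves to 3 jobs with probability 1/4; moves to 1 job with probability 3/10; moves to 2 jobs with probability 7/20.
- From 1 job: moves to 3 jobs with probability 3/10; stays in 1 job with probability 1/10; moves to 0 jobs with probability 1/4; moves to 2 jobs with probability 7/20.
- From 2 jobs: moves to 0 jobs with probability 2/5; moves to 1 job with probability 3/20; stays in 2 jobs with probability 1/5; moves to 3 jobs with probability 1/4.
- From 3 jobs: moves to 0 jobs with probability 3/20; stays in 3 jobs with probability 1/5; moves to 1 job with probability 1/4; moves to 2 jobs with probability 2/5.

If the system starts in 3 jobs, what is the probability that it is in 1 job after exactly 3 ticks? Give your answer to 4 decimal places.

Propagate the distribution vector 3 ticks from 3 jobs.
After 0 ticks: (0.0000, 0.0000, 0.0000, 1.0000)
After 1 tick: (0.1500, 0.2500, 0.4000, 0.2000)
After 2 ticks: (0.2675, 0.1800, 0.3000, 0.2525)
After 3 ticks: (0.2296, 0.2064, 0.3176, 0.2464)
P(in 1 job after 3 ticks) = 0.2064

0.2064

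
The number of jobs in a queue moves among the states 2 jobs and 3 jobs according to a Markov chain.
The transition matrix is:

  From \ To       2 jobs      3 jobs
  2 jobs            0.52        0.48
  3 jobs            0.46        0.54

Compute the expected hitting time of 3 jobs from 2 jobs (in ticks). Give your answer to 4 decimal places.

Let t(s) be the expected number of ticks to first reach 3 jobs from state s, with t(3 jobs) = 0. Conditioning on the first tick:
t(2 jobs) = 1 + 0.52·t(2 jobs)
Solving: t(2 jobs) = 2.0833.
Expected ticks from 2 jobs to 3 jobs: 2.0833.

2.0833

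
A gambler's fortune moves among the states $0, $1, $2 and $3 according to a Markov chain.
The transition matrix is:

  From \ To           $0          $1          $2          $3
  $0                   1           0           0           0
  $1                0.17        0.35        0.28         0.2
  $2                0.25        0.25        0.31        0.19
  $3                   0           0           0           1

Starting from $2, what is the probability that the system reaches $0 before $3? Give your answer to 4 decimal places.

0.5416

Let h(s) be the probability of absorption at $0 starting from transient state s. Then h($0) = 1 and h($3) = 0. By first-step analysis:
h($1) = 0.17·1 + 0.35·h($1) + 0.28·h($2) + 0.2·0
h($2) = 0.25·1 + 0.25·h($1) + 0.31·h($2) + 0.19·0
Solving: h($1) = 0.4948, h($2) = 0.5416.
Starting from $2, the probability is 0.5416.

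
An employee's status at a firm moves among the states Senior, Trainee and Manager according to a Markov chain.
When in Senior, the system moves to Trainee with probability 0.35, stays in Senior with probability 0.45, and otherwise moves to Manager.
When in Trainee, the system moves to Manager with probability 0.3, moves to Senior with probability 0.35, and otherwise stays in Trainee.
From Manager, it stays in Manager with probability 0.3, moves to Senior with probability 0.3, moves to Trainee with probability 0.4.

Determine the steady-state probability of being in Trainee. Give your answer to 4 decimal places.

Let the stationary distribution be π with π = πP and π_1 + π_2 + π_3 = 1.
π_1 = 0.45·π_1 + 0.35·π_2 + 0.3·π_3
π_2 = 0.35·π_1 + 0.35·π_2 + 0.4·π_3
Solving with the normalization constraint gives π = (0.3743, 0.3631, 0.2626).
So the stationary probability of Trainee is 0.3631.

0.3631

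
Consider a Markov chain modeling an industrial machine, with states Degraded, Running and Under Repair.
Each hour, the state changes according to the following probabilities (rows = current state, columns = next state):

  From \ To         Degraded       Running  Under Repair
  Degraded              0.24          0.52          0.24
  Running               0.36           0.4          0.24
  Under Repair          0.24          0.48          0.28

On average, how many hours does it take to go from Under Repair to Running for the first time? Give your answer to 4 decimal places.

Let t(s) be the expected number of hours to first reach Running from state s, with t(Running) = 0. Conditioning on the first hour:
t(Degraded) = 1 + 0.24·t(Degraded) + 0.24·t(Under Repair)
t(Under Repair) = 1 + 0.24·t(Degraded) + 0.28·t(Under Repair)
Solving: t(Degraded) = 1.9608, t(Under Repair) = 2.0425.
Expected hours from Under Repair to Running: 2.0425.

2.0425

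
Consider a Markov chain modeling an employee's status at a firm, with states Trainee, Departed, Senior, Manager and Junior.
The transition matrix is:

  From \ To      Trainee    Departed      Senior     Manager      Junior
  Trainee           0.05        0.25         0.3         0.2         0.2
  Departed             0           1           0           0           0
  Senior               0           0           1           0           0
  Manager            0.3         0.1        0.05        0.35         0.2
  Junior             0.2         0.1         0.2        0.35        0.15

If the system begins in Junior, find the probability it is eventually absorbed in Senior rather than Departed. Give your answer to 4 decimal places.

0.5694

Let h(s) be the probability of absorption at Senior starting from transient state s. Then h(Senior) = 1 and h(Departed) = 0. By first-step analysis:
h(Trainee) = 0.05·h(Trainee) + 0.25·0 + 0.3·1 + 0.2·h(Manager) + 0.2·h(Junior)
h(Manager) = 0.3·h(Trainee) + 0.1·0 + 0.05·1 + 0.35·h(Manager) + 0.2·h(Junior)
h(Junior) = 0.2·h(Trainee) + 0.1·0 + 0.2·1 + 0.35·h(Manager) + 0.15·h(Junior)
Solving: h(Trainee) = 0.5413, h(Manager) = 0.5020, h(Junior) = 0.5694.
Starting from Junior, the probability is 0.5694.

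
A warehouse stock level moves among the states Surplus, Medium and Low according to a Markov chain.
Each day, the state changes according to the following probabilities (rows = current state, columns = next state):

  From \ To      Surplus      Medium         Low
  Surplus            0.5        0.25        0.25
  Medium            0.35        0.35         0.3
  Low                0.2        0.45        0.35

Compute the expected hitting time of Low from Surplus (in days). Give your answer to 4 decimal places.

Let t(s) be the expected number of days to first reach Low from state s, with t(Low) = 0. Conditioning on the first day:
t(Surplus) = 1 + 0.5·t(Surplus) + 0.25·t(Medium)
t(Medium) = 1 + 0.35·t(Surplus) + 0.35·t(Medium)
Solving: t(Surplus) = 3.7895, t(Medium) = 3.5789.
Expected days from Surplus to Low: 3.7895.

3.7895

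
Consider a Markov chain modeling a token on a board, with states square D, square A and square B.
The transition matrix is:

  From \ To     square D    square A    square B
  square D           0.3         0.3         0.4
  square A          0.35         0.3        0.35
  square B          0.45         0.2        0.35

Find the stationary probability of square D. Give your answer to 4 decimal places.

0.3684

Let the stationary distribution be π with π = πP and π_1 + π_2 + π_3 = 1.
π_1 = 0.3·π_1 + 0.35·π_2 + 0.45·π_3
π_2 = 0.3·π_1 + 0.3·π_2 + 0.2·π_3
Solving with the normalization constraint gives π = (0.3684, 0.2632, 0.3684).
So the stationary probability of square D is 0.3684.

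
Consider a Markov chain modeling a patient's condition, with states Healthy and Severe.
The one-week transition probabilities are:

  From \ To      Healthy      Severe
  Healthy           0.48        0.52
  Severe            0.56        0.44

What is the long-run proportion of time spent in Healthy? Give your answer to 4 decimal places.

0.5185

Let the stationary distribution be π with π = πP and π_1 + π_2 = 1.
π_1 = 0.48·π_1 + 0.56·π_2
Solving with the normalization constraint gives π = (0.5185, 0.4815).
So the stationary probability of Healthy is 0.5185.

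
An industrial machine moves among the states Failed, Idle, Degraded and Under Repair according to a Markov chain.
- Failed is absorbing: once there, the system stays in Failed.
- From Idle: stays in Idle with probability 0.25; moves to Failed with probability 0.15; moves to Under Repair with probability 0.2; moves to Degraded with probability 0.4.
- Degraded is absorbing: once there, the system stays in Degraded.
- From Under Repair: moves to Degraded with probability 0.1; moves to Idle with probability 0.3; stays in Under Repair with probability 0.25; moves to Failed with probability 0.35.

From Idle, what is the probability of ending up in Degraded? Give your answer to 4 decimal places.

Let h(s) be the probability of absorption at Degraded starting from transient state s. Then h(Degraded) = 1 and h(Failed) = 0. By first-step analysis:
h(Idle) = 0.15·0 + 0.25·h(Idle) + 0.4·1 + 0.2·h(Under Repair)
h(Under Repair) = 0.35·0 + 0.3·h(Idle) + 0.1·1 + 0.25·h(Under Repair)
Solving: h(Idle) = 0.6368, h(Under Repair) = 0.3881.
Starting from Idle, the probability is 0.6368.

0.6368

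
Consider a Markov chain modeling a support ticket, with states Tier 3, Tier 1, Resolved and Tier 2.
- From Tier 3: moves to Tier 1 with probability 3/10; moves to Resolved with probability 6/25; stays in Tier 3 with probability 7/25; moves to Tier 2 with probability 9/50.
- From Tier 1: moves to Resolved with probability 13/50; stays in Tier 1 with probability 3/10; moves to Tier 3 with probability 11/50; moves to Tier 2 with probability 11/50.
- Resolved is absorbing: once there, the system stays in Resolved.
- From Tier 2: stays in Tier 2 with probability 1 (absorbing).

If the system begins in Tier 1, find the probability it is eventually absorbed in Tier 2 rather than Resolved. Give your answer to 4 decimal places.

Let h(s) be the probability of absorption at Tier 2 starting from transient state s. Then h(Tier 2) = 1 and h(Resolved) = 0. By first-step analysis:
h(Tier 3) = 0.28·h(Tier 3) + 0.3·h(Tier 1) + 0.24·0 + 0.18·1
h(Tier 1) = 0.22·h(Tier 3) + 0.3·h(Tier 1) + 0.26·0 + 0.22·1
Solving: h(Tier 3) = 0.4384, h(Tier 1) = 0.4521.
Starting from Tier 1, the probability is 0.4521.

0.4521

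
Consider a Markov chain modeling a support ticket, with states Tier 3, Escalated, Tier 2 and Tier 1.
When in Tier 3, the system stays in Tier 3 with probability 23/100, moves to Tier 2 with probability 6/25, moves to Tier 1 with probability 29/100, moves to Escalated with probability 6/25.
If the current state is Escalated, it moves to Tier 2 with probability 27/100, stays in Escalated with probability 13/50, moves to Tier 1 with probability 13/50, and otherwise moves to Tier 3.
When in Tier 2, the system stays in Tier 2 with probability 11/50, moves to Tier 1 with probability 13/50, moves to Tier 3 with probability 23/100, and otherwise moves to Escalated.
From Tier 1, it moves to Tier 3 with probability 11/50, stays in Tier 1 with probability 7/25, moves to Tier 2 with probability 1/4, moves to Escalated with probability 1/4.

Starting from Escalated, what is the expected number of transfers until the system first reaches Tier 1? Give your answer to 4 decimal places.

3.7512

Let t(s) be the expected number of transfers to first reach Tier 1 from state s, with t(Tier 1) = 0. Conditioning on the first transfer:
t(Tier 3) = 1 + 0.23·t(Tier 3) + 0.24·t(Escalated) + 0.24·t(Tier 2)
t(Escalated) = 1 + 0.21·t(Tier 3) + 0.26·t(Escalated) + 0.27·t(Tier 2)
t(Tier 2) = 1 + 0.23·t(Tier 3) + 0.29·t(Escalated) + 0.22·t(Tier 2)
Solving: t(Tier 3) = 3.6364, t(Escalated) = 3.7512, t(Tier 2) = 3.7490.
Expected transfers from Escalated to Tier 1: 3.7512.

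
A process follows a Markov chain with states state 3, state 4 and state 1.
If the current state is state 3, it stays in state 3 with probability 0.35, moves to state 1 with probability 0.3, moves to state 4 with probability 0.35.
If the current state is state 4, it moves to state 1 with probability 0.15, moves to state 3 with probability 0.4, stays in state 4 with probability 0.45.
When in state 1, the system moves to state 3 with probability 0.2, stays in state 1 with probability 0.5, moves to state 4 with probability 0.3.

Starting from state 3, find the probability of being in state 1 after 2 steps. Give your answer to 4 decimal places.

Sum over the intermediate state after 1 step:
P = P(state 3→state 3)·P(state 3→state 1) + P(state 3→state 4)·P(state 4→state 1) + P(state 3→state 1)·P(state 1→state 1)
  = 0.35×0.3 + 0.35×0.15 + 0.3×0.5
  = 0.1050 + 0.0525 + 0.1500 = 0.3075

0.3075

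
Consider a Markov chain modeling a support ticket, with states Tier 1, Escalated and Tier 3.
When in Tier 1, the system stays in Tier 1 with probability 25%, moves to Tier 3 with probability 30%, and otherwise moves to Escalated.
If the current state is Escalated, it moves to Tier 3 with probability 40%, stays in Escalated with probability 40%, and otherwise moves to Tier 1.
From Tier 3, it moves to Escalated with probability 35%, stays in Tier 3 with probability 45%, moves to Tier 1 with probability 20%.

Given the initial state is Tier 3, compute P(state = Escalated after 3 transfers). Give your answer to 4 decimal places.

0.3904

Propagate the distribution vector 3 transfers from Tier 3.
After 0 transfers: (0.0000, 0.0000, 1.0000)
After 1 transfer: (0.2000, 0.3500, 0.4500)
After 2 transfers: (0.2100, 0.3875, 0.4025)
After 3 transfers: (0.2105, 0.3904, 0.3991)
P(in Escalated after 3 transfers) = 0.3904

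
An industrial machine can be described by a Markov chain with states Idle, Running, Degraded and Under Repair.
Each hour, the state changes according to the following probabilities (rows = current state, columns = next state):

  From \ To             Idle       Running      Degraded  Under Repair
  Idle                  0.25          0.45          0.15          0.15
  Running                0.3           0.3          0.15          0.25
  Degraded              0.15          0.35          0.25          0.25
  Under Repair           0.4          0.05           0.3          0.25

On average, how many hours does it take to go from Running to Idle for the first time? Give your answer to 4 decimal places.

3.4043

Let t(s) be the expected number of hours to first reach Idle from state s, with t(Idle) = 0. Conditioning on the first hour:
t(Running) = 1 + 0.3·t(Running) + 0.15·t(Degraded) + 0.25·t(Under Repair)
t(Degraded) = 1 + 0.35·t(Running) + 0.25·t(Degraded) + 0.25·t(Under Repair)
t(Under Repair) = 1 + 0.05·t(Running) + 0.3·t(Degraded) + 0.25·t(Under Repair)
Solving: t(Running) = 3.4043, t(Degraded) = 3.9716, t(Under Repair) = 3.1489.
Expected hours from Running to Idle: 3.4043.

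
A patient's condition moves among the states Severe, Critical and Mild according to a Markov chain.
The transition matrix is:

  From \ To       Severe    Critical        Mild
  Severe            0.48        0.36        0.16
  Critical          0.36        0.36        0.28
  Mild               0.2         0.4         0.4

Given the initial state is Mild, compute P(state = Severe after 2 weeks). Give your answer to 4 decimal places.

0.3200

Sum over the intermediate state after 1 week:
P = P(Mild→Severe)·P(Severe→Severe) + P(Mild→Critical)·P(Critical→Severe) + P(Mild→Mild)·P(Mild→Severe)
  = 0.2×0.48 + 0.4×0.36 + 0.4×0.2
  = 0.0960 + 0.1440 + 0.0800 = 0.3200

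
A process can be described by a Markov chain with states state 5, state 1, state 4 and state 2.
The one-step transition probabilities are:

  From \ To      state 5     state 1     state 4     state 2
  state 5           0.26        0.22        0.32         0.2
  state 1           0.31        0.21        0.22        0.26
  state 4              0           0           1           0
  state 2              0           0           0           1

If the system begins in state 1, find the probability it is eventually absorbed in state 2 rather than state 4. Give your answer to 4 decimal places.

0.4926

Let h(s) be the probability of absorption at state 2 starting from transient state s. Then h(state 2) = 1 and h(state 4) = 0. By first-step analysis:
h(state 5) = 0.26·h(state 5) + 0.22·h(state 1) + 0.32·0 + 0.2·1
h(state 1) = 0.31·h(state 5) + 0.21·h(state 1) + 0.22·0 + 0.26·1
Solving: h(state 5) = 0.4167, h(state 1) = 0.4926.
Starting from state 1, the probability is 0.4926.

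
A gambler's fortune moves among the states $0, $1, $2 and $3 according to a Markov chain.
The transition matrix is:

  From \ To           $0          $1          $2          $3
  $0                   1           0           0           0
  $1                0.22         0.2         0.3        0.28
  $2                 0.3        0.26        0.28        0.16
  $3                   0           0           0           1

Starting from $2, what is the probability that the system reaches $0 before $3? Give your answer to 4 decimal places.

0.5968

Let h(s) be the probability of absorption at $0 starting from transient state s. Then h($0) = 1 and h($3) = 0. By first-step analysis:
h($1) = 0.22·1 + 0.2·h($1) + 0.3·h($2) + 0.28·0
h($2) = 0.3·1 + 0.26·h($1) + 0.28·h($2) + 0.16·0
Solving: h($1) = 0.4988, h($2) = 0.5968.
Starting from $2, the probability is 0.5968.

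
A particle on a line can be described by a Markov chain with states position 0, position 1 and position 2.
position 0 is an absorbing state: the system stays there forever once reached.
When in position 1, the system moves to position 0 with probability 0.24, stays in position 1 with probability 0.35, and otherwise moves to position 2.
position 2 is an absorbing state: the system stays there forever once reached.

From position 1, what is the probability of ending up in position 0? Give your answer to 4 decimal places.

Let h(s) be the probability of absorption at position 0 starting from transient state s. Then h(position 0) = 1 and h(position 2) = 0. By first-step analysis:
h(position 1) = 0.24·1 + 0.35·h(position 1) + 0.41·0
Solving: h(position 1) = 0.3692.
Starting from position 1, the probability is 0.3692.

0.3692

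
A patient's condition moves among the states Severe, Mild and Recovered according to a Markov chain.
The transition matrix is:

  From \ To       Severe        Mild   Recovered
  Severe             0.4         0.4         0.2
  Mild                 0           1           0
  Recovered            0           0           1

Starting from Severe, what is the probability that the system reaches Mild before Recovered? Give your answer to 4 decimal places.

0.6667

Let h(s) be the probability of absorption at Mild starting from transient state s. Then h(Mild) = 1 and h(Recovered) = 0. By first-step analysis:
h(Severe) = 0.4·h(Severe) + 0.4·1 + 0.2·0
Solving: h(Severe) = 0.6667.
Starting from Severe, the probability is 0.6667.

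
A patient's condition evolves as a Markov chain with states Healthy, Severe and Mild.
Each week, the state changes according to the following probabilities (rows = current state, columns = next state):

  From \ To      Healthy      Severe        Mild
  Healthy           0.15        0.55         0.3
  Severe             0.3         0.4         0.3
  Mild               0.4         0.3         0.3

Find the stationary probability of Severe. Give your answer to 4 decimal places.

0.4130

Let the stationary distribution be π with π = πP and π_1 + π_2 + π_3 = 1.
π_1 = 0.15·π_1 + 0.3·π_2 + 0.4·π_3
π_2 = 0.55·π_1 + 0.4·π_2 + 0.3·π_3
Solving with the normalization constraint gives π = (0.2870, 0.4130, 0.3000).
So the stationary probability of Severe is 0.4130.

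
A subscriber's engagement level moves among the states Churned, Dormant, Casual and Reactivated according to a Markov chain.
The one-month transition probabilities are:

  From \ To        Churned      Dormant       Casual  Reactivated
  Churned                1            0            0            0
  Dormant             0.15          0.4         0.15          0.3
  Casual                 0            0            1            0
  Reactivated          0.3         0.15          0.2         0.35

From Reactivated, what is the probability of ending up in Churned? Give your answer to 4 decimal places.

Let h(s) be the probability of absorption at Churned starting from transient state s. Then h(Churned) = 1 and h(Casual) = 0. By first-step analysis:
h(Dormant) = 0.15·1 + 0.4·h(Dormant) + 0.15·0 + 0.3·h(Reactivated)
h(Reactivated) = 0.3·1 + 0.15·h(Dormant) + 0.2·0 + 0.35·h(Reactivated)
Solving: h(Dormant) = 0.5435, h(Reactivated) = 0.5870.
Starting from Reactivated, the probability is 0.5870.

0.5870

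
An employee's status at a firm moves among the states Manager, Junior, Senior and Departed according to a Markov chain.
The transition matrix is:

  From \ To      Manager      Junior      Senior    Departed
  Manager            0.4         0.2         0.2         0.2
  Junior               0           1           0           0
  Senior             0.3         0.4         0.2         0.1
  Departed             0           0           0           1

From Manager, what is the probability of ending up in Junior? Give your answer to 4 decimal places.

0.5714

Let h(s) be the probability of absorption at Junior starting from transient state s. Then h(Junior) = 1 and h(Departed) = 0. By first-step analysis:
h(Manager) = 0.4·h(Manager) + 0.2·1 + 0.2·h(Senior) + 0.2·0
h(Senior) = 0.3·h(Manager) + 0.4·1 + 0.2·h(Senior) + 0.1·0
Solving: h(Manager) = 0.5714, h(Senior) = 0.7143.
Starting from Manager, the probability is 0.5714.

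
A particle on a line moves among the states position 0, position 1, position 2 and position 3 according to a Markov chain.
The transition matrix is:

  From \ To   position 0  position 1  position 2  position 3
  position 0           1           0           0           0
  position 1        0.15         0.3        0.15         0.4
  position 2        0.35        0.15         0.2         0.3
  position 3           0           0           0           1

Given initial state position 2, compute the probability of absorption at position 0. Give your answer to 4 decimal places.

Let h(s) be the probability of absorption at position 0 starting from transient state s. Then h(position 0) = 1 and h(position 3) = 0. By first-step analysis:
h(position 1) = 0.15·1 + 0.3·h(position 1) + 0.15·h(position 2) + 0.4·0
h(position 2) = 0.35·1 + 0.15·h(position 1) + 0.2·h(position 2) + 0.3·0
Solving: h(position 1) = 0.3209, h(position 2) = 0.4977.
Starting from position 2, the probability is 0.4977.

0.4977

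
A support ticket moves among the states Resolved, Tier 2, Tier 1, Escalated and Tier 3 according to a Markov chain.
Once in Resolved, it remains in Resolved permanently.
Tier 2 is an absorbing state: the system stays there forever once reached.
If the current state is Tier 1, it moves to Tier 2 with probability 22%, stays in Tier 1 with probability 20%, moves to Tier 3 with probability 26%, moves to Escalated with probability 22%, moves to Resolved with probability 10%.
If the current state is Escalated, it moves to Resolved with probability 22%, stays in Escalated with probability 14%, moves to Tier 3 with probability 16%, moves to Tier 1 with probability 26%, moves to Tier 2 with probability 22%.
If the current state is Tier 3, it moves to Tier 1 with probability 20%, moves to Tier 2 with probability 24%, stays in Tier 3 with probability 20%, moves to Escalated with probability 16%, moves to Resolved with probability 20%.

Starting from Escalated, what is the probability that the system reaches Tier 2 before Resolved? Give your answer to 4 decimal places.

Let h(s) be the probability of absorption at Tier 2 starting from transient state s. Then h(Tier 2) = 1 and h(Resolved) = 0. By first-step analysis:
h(Tier 1) = 0.1·0 + 0.22·1 + 0.2·h(Tier 1) + 0.22·h(Escalated) + 0.26·h(Tier 3)
h(Escalated) = 0.22·0 + 0.22·1 + 0.26·h(Tier 1) + 0.14·h(Escalated) + 0.16·h(Tier 3)
h(Tier 3) = 0.2·0 + 0.24·1 + 0.2·h(Tier 1) + 0.16·h(Escalated) + 0.2·h(Tier 3)
Solving: h(Tier 1) = 0.6066, h(Escalated) = 0.5434, h(Tier 3) = 0.5603.
Starting from Escalated, the probability is 0.5434.

0.5434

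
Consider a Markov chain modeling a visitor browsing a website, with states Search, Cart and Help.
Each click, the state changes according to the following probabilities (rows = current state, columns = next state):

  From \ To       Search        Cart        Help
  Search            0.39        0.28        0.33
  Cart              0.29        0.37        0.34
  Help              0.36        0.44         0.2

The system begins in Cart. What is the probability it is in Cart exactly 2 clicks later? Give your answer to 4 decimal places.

Sum over the intermediate state after 1 click:
P = P(Cart→Search)·P(Search→Cart) + P(Cart→Cart)·P(Cart→Cart) + P(Cart→Help)·P(Help→Cart)
  = 0.29×0.28 + 0.37×0.37 + 0.34×0.44
  = 0.0812 + 0.1369 + 0.1496 = 0.3677

0.3677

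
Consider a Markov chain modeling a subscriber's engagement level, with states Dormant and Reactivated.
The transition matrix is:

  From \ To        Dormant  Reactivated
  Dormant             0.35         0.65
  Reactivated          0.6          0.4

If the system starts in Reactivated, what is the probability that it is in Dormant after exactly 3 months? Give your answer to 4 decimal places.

Propagate the distribution vector 3 months from Reactivated.
After 0 months: (0.0000, 1.0000)
After 1 month: (0.6000, 0.4000)
After 2 months: (0.4500, 0.5500)
After 3 months: (0.4875, 0.5125)
P(in Dormant after 3 months) = 0.4875

0.4875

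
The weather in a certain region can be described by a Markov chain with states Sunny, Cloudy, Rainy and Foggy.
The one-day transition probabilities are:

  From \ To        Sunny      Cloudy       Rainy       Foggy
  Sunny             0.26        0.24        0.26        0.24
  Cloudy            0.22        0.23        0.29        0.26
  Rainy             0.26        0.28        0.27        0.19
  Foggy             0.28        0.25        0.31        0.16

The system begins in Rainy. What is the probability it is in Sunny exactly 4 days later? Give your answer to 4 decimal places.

Propagate the distribution vector 4 days from Rainy.
After 0 days: (0.0000, 0.0000, 1.0000, 0.0000)
After 1 day: (0.2600, 0.2800, 0.2700, 0.1900)
After 2 days: (0.2526, 0.2499, 0.2806, 0.2169)
After 3 days: (0.2543, 0.2509, 0.2811, 0.2136)
After 4 days: (0.2542, 0.2509, 0.2810, 0.2139)
P(in Sunny after 4 days) = 0.2542

0.2542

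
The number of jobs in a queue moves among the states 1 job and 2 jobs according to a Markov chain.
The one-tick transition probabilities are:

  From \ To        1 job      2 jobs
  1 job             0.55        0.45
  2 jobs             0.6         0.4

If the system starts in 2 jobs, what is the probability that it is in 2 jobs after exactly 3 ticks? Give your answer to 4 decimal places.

0.4285

Propagate the distribution vector 3 ticks from 2 jobs.
After 0 ticks: (0.0000, 1.0000)
After 1 tick: (0.6000, 0.4000)
After 2 ticks: (0.5700, 0.4300)
After 3 ticks: (0.5715, 0.4285)
P(in 2 jobs after 3 ticks) = 0.4285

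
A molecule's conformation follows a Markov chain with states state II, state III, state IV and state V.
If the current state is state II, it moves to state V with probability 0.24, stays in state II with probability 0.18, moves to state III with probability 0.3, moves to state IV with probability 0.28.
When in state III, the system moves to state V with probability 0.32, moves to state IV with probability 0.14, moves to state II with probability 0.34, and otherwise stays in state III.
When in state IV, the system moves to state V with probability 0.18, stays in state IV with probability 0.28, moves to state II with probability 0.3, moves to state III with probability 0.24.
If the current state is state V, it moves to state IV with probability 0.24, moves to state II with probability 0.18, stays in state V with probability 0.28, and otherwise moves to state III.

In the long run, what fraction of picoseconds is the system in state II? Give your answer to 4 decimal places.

0.2496

Let the stationary distribution be π with π = πP and π_1 + π_2 + π_3 + π_4 = 1.
π_1 = 0.18·π_1 + 0.34·π_2 + 0.3·π_3 + 0.18·π_4
π_2 = 0.3·π_1 + 0.2·π_2 + 0.24·π_3 + 0.3·π_4
π_3 = 0.28·π_1 + 0.14·π_2 + 0.28·π_3 + 0.24·π_4
Solving with the normalization constraint gives π = (0.2496, 0.2600, 0.2333, 0.2571).
So the stationary probability of state II is 0.2496.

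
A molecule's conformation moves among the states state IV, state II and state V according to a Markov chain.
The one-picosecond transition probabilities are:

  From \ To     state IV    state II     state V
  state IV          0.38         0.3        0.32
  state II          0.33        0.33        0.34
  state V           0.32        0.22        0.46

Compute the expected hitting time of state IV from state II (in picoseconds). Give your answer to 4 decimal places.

Let t(s) be the expected number of picoseconds to first reach state IV from state s, with t(state IV) = 0. Conditioning on the first picosecond:
t(state II) = 1 + 0.33·t(state II) + 0.34·t(state V)
t(state V) = 1 + 0.22·t(state II) + 0.46·t(state V)
Solving: t(state II) = 3.0662, t(state V) = 3.1010.
Expected picoseconds from state II to state IV: 3.0662.

3.0662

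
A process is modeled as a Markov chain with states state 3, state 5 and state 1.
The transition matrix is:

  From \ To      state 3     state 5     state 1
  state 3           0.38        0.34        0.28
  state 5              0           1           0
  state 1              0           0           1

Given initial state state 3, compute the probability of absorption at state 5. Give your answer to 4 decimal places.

0.5484

Let h(s) be the probability of absorption at state 5 starting from transient state s. Then h(state 5) = 1 and h(state 1) = 0. By first-step analysis:
h(state 3) = 0.38·h(state 3) + 0.34·1 + 0.28·0
Solving: h(state 3) = 0.5484.
Starting from state 3, the probability is 0.5484.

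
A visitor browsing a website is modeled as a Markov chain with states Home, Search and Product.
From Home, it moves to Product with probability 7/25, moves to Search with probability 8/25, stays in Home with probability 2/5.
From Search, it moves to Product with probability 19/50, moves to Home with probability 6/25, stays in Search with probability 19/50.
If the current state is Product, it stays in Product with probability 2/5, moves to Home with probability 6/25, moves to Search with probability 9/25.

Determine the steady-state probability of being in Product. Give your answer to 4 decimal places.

0.3586

Let the stationary distribution be π with π = πP and π_1 + π_2 + π_3 = 1.
π_1 = 0.4·π_1 + 0.24·π_2 + 0.24·π_3
π_2 = 0.32·π_1 + 0.38·π_2 + 0.36·π_3
Solving with the normalization constraint gives π = (0.2857, 0.3557, 0.3586).
So the stationary probability of Product is 0.3586.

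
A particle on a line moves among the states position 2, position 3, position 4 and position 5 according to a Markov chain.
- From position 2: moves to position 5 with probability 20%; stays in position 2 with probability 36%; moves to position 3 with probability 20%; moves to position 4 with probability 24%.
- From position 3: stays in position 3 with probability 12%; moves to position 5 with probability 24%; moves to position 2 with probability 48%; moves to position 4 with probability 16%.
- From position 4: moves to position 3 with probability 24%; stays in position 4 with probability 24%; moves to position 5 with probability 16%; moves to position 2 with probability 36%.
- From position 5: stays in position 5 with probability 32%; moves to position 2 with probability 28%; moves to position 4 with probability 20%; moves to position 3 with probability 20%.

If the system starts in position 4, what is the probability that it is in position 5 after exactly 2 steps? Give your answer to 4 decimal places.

0.2192

Propagate the distribution vector 2 steps from position 4.
After 0 steps: (0.0000, 0.0000, 1.0000, 0.0000)
After 1 step: (0.3600, 0.2400, 0.2400, 0.1600)
After 2 steps: (0.3760, 0.1904, 0.2144, 0.2192)
P(in position 5 after 2 steps) = 0.2192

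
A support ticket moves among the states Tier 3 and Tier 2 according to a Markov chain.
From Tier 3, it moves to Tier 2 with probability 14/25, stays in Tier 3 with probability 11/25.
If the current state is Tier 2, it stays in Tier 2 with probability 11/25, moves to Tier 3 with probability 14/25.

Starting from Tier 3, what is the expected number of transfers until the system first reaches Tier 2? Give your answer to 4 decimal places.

Let t(s) be the expected number of transfers to first reach Tier 2 from state s, with t(Tier 2) = 0. Conditioning on the first transfer:
t(Tier 3) = 1 + 0.44·t(Tier 3)
Solving: t(Tier 3) = 1.7857.
Expected transfers from Tier 3 to Tier 2: 1.7857.

1.7857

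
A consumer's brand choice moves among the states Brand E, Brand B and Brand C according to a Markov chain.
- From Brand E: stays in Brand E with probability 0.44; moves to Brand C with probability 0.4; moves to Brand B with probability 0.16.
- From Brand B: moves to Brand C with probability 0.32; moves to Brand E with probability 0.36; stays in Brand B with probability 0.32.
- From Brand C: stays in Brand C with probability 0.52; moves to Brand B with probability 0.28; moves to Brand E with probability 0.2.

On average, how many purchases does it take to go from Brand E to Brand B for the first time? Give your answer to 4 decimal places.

4.6610

Let t(s) be the expected number of purchases to first reach Brand B from state s, with t(Brand B) = 0. Conditioning on the first purchase:
t(Brand E) = 1 + 0.44·t(Brand E) + 0.4·t(Brand C)
t(Brand C) = 1 + 0.2·t(Brand E) + 0.52·t(Brand C)
Solving: t(Brand E) = 4.6610, t(Brand C) = 4.0254.
Expected purchases from Brand E to Brand B: 4.6610.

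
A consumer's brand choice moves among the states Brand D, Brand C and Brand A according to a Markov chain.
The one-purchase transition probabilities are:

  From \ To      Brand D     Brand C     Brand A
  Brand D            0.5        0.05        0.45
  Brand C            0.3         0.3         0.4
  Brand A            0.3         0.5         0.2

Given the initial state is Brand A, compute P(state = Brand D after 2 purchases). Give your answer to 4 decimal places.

Sum over the intermediate state after 1 purchase:
P = P(Brand A→Brand D)·P(Brand D→Brand D) + P(Brand A→Brand C)·P(Brand C→Brand D) + P(Brand A→Brand A)·P(Brand A→Brand D)
  = 0.3×0.5 + 0.5×0.3 + 0.2×0.3
  = 0.1500 + 0.1500 + 0.0600 = 0.3600

0.3600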